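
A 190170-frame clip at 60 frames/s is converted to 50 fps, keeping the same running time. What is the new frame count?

Target frames = source frames × (target rate / source rate) = 190170 × (50)/(60) = 190170 × 5/6 = 158475.

158475 frames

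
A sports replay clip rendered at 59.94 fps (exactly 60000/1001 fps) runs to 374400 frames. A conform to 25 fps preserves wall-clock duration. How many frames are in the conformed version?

Target frames = source frames × (target rate / source rate) = 374400 × (25)/(60000/1001) = 374400 × 1001/2400 = 156156.

156156 frames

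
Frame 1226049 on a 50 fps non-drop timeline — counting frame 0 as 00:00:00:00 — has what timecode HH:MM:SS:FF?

1226049 ÷ 50 = 24520 full seconds, remainder 49 frames.
24520 s = 6 h 48 min 40 s.
Timecode: 06:48:40:49.

06:48:40:49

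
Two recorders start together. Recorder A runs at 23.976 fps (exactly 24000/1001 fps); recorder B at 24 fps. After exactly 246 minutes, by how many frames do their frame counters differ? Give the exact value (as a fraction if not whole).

354240/1001 frames

246 min = 14760 s.
A emits 24000/1001 × 14760 = 354240000/1001 frames; B emits 24 × 14760 = 354240.
Difference = 354240/1001 frames (≈ 353.8861); B is ahead of A.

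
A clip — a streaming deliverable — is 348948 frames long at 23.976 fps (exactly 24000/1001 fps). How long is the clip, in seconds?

14554.0395 seconds

Running time = 348948 / (24000/1001) = 14554.0395 s.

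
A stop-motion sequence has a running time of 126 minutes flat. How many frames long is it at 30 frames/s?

226800 frames

126 min = 7560 s.
Frames = 7560 × 30 = 226800.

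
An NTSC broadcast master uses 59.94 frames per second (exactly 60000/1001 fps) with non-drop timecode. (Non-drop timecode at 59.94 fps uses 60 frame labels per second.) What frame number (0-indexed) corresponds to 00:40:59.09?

Total seconds to the label: (0 × 3600 + 40 × 60 + 59) = 2459.
Frame index = 2459 × 60 + 9 = 147549.

147549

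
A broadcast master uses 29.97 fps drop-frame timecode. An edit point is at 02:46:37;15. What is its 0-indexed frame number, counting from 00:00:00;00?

As if non-drop at 30 labels/s: (2 × 3600 + 46 × 60 + 37) × 30 + 15 = 299925.
Minute boundaries passed: 166; those not divisible by 10: 166 − 16 = 150; dropped labels = 2 × 150 = 300.
Actual frame index = 299925 − 300 = 299625.

299625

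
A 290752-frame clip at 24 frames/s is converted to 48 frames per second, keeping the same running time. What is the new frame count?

Target frames = source frames × (target rate / source rate) = 290752 × (48)/(24) = 290752 × 2 = 581504.

581504 frames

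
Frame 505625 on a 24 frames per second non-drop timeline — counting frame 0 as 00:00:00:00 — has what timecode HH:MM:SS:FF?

505625 ÷ 24 = 21067 full seconds, remainder 17 frames.
21067 s = 5 h 51 min 7 s.
Timecode: 05:51:07:17.

05:51:07:17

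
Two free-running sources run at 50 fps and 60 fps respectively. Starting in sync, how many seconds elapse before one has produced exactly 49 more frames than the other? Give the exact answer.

4.9 seconds

The gap grows by |60 − 50| = 10 frames per second.
Time for a 49-frame gap: 49 ÷ (10) = 4.9 s.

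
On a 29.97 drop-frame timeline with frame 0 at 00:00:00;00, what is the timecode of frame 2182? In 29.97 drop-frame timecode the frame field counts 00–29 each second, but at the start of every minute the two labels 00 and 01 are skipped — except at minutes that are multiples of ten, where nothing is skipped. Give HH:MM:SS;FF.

Ten DF minutes hold 17982 frames, so frame 2182 lies in block 0 (frames 0–17981) with 2182 frames into that block.
The block's first minute is 1800 frames and the rest 1798 each; 2182 frames reaches minute 1, so 0 × 18 + 1 × 2 = 2 labels have been skipped so far.
Adding those back, label number 2182 + 2 = 2184 at 30 labels/s is 72 s + 24 f = 0 h 1 min 12 s frame 24, i.e. 00:01:12;24.

00:01:12;24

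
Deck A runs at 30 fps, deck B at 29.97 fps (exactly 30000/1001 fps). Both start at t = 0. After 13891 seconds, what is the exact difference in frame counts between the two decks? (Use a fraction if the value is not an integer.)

A emits 30 × 13891 = 416730 frames; B emits 30000/1001 × 13891 = 416730000/1001.
Difference = 416730/1001 frames (≈ 416.3137); B is behind A.

416730/1001 frames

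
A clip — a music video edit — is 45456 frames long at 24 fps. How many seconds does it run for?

Running time = 45456 / (24) = 1894 s.

1894 seconds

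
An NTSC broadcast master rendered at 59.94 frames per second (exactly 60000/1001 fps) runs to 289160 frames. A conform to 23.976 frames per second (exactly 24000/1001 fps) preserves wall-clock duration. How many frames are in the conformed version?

115664 frames

Target frames = source frames × (target rate / source rate) = 289160 × (24000/1001)/(60000/1001) = 289160 × 2/5 = 115664.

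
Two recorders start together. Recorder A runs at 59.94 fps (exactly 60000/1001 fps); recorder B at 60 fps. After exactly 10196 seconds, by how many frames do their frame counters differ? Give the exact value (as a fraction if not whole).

611760/1001 frames

A emits 60000/1001 × 10196 = 611760000/1001 frames; B emits 60 × 10196 = 611760.
Difference = 611760/1001 frames (≈ 611.1489); B is ahead of A.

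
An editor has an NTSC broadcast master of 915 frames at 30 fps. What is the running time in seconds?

Running time = 915 / (30) = 30.5 s.

30.5 seconds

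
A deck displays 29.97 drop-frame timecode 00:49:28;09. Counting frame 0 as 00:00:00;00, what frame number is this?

Complete 10-minute blocks: 4, each 17982 frames → 71928.
Remaining 9 whole minutes in the current block: 1800 + 8 × 1798 = 16184 frames.
Within the current minute: 28 × 30 + 9 − 2 = 847 (labels ;00/;01 skipped at this minute). Total = 71928 + 16184 + 847 = 88959.

88959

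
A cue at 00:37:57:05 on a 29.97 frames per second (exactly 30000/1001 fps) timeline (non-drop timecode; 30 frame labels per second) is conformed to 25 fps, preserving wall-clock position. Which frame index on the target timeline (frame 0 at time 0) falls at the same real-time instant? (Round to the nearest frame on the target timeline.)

frame 56986

Source frame index: (0×3600 + 37×60 + 57) × 30 + 5 = 68315.
Real time: 68315 / (30000/1001) = 13676663/6000 s.
Target frame: (13676663/6000) × (25) = 13676663/240 ≈ 56986.096 → 56986.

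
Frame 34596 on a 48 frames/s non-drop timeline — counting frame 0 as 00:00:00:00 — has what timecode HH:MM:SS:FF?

34596 ÷ 48 = 720 full seconds, remainder 36 frames.
720 s = 0 h 12 min 0 s.
Timecode: 00:12:00:36.

00:12:00:36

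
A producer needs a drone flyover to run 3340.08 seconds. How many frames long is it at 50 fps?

167004 frames

Frames = 3340.08 × 50 = 167004.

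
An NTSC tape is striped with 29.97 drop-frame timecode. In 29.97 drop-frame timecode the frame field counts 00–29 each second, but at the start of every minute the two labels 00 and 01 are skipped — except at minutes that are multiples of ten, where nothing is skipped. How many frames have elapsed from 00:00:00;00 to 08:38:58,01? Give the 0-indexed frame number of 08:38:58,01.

933207

As if non-drop at 30 labels/s: (8 × 3600 + 38 × 60 + 58) × 30 + 1 = 934141.
Minute boundaries passed: 518; those not divisible by 10: 518 − 51 = 467; dropped labels = 2 × 467 = 934.
Actual frame index = 934141 − 934 = 933207.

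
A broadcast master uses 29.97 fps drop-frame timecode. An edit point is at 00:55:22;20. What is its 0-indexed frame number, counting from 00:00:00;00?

As if non-drop at 30 labels/s: (0 × 3600 + 55 × 60 + 22) × 30 + 20 = 99680.
Minute boundaries passed: 55; those not divisible by 10: 55 − 5 = 50; dropped labels = 2 × 50 = 100.
Actual frame index = 99680 − 100 = 99580.

99580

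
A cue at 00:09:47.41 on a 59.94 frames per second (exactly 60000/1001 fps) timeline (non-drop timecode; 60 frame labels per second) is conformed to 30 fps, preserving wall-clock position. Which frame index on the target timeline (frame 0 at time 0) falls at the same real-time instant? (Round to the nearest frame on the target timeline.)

Source frame index: (0×3600 + 9×60 + 47) × 60 + 41 = 35261.
Real time: 35261 / (60000/1001) = 35296261/60000 s.
Target frame: (35296261/60000) × (30) = 35296261/2000 ≈ 17648.130 → 17648.

frame 17648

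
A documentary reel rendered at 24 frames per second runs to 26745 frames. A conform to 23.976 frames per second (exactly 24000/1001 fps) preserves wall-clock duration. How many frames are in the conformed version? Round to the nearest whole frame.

Frames at target rate = 26745 × (24000/1001) / (24) = 26745000/1001 ≈ 26718.282.
Nearest whole frame: 26718.

26718 frames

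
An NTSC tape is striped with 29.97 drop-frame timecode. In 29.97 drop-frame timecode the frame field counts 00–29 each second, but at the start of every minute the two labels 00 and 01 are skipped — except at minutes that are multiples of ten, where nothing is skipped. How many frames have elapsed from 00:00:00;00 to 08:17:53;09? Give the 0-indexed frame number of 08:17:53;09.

895303

Complete 10-minute blocks: 49, each 17982 frames → 881118.
Remaining 7 whole minutes in the current block: 1800 + 6 × 1798 = 12588 frames.
Within the current minute: 53 × 30 + 9 − 2 = 1597 (labels ;00/;01 skipped at this minute). Total = 881118 + 12588 + 1597 = 895303.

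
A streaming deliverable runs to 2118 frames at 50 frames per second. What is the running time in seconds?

42.36 seconds

Running time = 2118 / (50) = 42.36 s.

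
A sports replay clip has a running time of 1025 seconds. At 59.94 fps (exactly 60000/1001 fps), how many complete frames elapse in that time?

Frames = 1025 × 60000/1001 = 61500000/1001 ≈ 61438.5614.
Complete frames: 61438.

61438 frames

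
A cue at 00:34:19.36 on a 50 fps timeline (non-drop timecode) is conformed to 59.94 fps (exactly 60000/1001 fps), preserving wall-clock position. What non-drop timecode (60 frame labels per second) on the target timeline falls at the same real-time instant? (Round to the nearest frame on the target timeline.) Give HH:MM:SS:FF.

00:34:17:40

Source frame index: (0×3600 + 34×60 + 19) × 50 + 36 = 102986.
Real time: 102986 / (50) = 51493/25 s.
Target frame: (51493/25) × (60000/1001) = 9506400/77 ≈ 123459.740 → 123460.
At 60 labels/s: frame 123460 → 00:34:17:40.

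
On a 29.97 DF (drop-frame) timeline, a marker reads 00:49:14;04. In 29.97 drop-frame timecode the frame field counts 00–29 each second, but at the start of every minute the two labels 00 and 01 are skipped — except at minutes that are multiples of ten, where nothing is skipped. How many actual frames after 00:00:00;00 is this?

88534

Complete 10-minute blocks: 4, each 17982 frames → 71928.
Remaining 9 whole minutes in the current block: 1800 + 8 × 1798 = 16184 frames.
Within the current minute: 14 × 30 + 4 − 2 = 422 (labels ;00/;01 skipped at this minute). Total = 71928 + 16184 + 422 = 88534.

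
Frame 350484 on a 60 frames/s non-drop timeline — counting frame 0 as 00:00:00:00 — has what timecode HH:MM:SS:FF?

01:37:21:24

350484 ÷ 60 = 5841 full seconds, remainder 24 frames.
5841 s = 1 h 37 min 21 s.
Timecode: 01:37:21:24.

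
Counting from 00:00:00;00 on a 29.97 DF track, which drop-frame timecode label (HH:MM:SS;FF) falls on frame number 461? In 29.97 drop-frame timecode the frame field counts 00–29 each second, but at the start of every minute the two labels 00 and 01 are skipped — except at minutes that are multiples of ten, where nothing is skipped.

Ten DF minutes hold 17982 frames, so frame 461 lies in block 0 (frames 0–17981) with 461 frames into that block.
The block's first minute is 1800 frames and the rest 1798 each; 461 frames reaches minute 0, so 0 × 18 + 0 × 2 = 0 labels have been skipped so far.
Adding those back, label number 461 + 0 = 461 at 30 labels/s is 15 s + 11 f = 0 h 0 min 15 s frame 11, i.e. 00:00:15;11.

00:00:15;11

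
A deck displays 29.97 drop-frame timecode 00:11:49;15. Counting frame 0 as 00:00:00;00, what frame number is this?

21265

As if non-drop at 30 labels/s: (0 × 3600 + 11 × 60 + 49) × 30 + 15 = 21285.
Minute boundaries passed: 11; those not divisible by 10: 11 − 1 = 10; dropped labels = 2 × 10 = 20.
Actual frame index = 21285 − 20 = 21265.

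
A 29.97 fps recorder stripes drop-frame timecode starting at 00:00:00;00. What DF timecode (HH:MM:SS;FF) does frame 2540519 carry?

Each 10-minute DF block holds 10 × 60 × 30 − 9 × 2 = 17982 frames. 2540519 ÷ 17982 → 141 full blocks, remainder 5057.
Within the partial block the first minute is 1800 frames and each further minute 1798, so 2 further minute boundaries passed. Total skipped labels = 18 × 141 + 2 × 2 = 2542.
Non-drop label index = 2540519 + 2542 = 2543061; at 30 labels/s that is 23:32:48:21, i.e. DF 23:32:48;21.

23:32:48;21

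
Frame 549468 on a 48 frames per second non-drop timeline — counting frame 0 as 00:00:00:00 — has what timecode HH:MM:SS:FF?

03:10:47:12

549468 ÷ 48 = 11447 full seconds, remainder 12 frames.
11447 s = 3 h 10 min 47 s.
Timecode: 03:10:47:12.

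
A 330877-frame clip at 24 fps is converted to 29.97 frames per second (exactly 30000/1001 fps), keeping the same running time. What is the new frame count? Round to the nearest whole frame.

Frames at target rate = 330877 × (30000/1001) / (24) = 413596250/1001 ≈ 413183.067.
Nearest whole frame: 413183.

413183 frames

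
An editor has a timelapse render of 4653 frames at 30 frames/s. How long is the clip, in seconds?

155.1 seconds

Running time = 4653 / (30) = 155.1 s.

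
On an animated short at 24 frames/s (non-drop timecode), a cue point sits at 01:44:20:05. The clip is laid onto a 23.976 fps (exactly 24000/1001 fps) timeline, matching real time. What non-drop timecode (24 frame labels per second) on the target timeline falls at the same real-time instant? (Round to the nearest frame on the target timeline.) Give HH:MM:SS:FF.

Source frame index: (1×3600 + 44×60 + 20) × 24 + 5 = 150245.
Real time: 150245 / (24) = 150245/24 s.
Target frame: (150245/24) × (24000/1001) = 150245000/1001 ≈ 150094.905 → 150095.
At 24 labels/s: frame 150095 → 01:44:13:23.

01:44:13:23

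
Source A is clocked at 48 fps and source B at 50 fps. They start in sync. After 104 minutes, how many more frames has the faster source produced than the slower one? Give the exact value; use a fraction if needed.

12480 frames

104 min = 6240 s.
A emits 48 × 6240 = 299520 frames; B emits 50 × 6240 = 312000.
Difference = 12480 frames; B is ahead of A.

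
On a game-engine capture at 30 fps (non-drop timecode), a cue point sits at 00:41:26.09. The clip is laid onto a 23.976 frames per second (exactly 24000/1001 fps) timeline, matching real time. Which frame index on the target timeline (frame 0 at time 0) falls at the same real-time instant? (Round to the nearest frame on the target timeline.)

frame 59612

Source frame index: (0×3600 + 41×60 + 26) × 30 + 9 = 74589.
Real time: 74589 / (30) = 24863/10 s.
Target frame: (24863/10) × (24000/1001) = 59671200/1001 ≈ 59611.588 → 59612.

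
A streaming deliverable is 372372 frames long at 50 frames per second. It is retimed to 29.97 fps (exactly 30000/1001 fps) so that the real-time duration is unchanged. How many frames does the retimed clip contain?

223200 frames

Target frames = source frames × (target rate / source rate) = 372372 × (30000/1001)/(50) = 372372 × 600/1001 = 223200.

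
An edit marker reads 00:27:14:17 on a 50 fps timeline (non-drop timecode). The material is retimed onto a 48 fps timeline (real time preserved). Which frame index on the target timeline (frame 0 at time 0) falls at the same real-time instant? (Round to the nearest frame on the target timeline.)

frame 78448

Source frame index: (0×3600 + 27×60 + 14) × 50 + 17 = 81717.
Real time: 81717 / (50) = 81717/50 s.
Target frame: (81717/50) × (48) = 1961208/25 ≈ 78448.320 → 78448.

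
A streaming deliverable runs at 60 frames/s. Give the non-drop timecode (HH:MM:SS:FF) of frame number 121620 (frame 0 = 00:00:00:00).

00:33:47:00

121620 ÷ 60 = 2027 full seconds, remainder 0 frames.
2027 s = 0 h 33 min 47 s.
Timecode: 00:33:47:00.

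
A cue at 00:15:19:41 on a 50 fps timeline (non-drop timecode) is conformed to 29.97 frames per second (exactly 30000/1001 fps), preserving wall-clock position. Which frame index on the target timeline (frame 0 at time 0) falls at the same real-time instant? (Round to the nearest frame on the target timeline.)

frame 27567

Source frame index: (0×3600 + 15×60 + 19) × 50 + 41 = 45991.
Real time: 45991 / (50) = 45991/50 s.
Target frame: (45991/50) × (30000/1001) = 2508600/91 ≈ 27567.033 → 27567.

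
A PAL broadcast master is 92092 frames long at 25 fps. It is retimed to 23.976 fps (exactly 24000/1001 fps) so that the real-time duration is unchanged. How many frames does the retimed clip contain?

Target frames = source frames × (target rate / source rate) = 92092 × (24000/1001)/(25) = 92092 × 960/1001 = 88320.

88320 frames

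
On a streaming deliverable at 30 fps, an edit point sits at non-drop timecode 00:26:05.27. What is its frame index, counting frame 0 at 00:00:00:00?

46977

Total seconds to the label: (0 × 3600 + 26 × 60 + 5) = 1565.
Frame index = 1565 × 30 + 27 = 46977.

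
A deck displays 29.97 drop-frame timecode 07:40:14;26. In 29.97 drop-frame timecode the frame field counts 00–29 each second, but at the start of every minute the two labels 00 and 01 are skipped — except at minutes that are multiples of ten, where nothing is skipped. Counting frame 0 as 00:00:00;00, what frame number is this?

827618

As if non-drop at 30 labels/s: (7 × 3600 + 40 × 60 + 14) × 30 + 26 = 828446.
Minute boundaries passed: 460; those not divisible by 10: 460 − 46 = 414; dropped labels = 2 × 414 = 828.
Actual frame index = 828446 − 828 = 827618.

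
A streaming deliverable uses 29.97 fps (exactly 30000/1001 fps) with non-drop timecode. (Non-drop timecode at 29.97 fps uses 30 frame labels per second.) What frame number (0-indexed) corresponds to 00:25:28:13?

Total seconds to the label: (0 × 3600 + 25 × 60 + 28) = 1528.
Frame index = 1528 × 30 + 13 = 45853.

frame 45853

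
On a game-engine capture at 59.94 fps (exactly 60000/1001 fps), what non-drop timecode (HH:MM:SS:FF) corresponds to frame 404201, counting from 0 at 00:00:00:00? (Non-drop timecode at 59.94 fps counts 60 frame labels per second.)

404201 ÷ 60 = 6736 full seconds, remainder 41 frames.
6736 s = 1 h 52 min 16 s.
Timecode: 01:52:16:41.

01:52:16:41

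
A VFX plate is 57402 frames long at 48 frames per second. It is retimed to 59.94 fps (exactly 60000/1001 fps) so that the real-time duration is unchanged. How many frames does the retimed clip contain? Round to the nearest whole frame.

71681 frames

Frames at target rate = 57402 × (60000/1001) / (48) = 71752500/1001 ≈ 71680.819.
Nearest whole frame: 71681.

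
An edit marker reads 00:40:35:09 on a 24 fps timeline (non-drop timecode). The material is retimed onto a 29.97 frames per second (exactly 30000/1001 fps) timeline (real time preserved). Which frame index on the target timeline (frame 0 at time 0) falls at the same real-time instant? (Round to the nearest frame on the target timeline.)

frame 72988

Source frame index: (0×3600 + 40×60 + 35) × 24 + 9 = 58449.
Real time: 58449 / (24) = 19483/8 s.
Target frame: (19483/8) × (30000/1001) = 73061250/1001 ≈ 72988.262 → 72988.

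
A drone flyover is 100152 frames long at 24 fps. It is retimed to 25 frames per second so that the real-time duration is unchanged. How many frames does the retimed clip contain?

Target frames = source frames × (target rate / source rate) = 100152 × (25)/(24) = 100152 × 25/24 = 104325.

104325 frames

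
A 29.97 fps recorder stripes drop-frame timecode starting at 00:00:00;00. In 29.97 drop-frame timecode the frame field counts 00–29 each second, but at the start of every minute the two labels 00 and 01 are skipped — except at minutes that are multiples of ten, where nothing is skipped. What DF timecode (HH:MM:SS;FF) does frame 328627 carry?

Ten DF minutes hold 17982 frames, so frame 328627 lies in block 18 (frames 323676–341657) with 4951 frames into that block.
The block's first minute is 1800 frames and the rest 1798 each; 4951 frames reaches minute 2, so 18 × 18 + 2 × 2 = 328 labels have been skipped so far.
Adding those back, label number 328627 + 328 = 328955 at 30 labels/s is 10965 s + 5 f = 3 h 2 min 45 s frame 5, i.e. 03:02:45;05.

03:02:45;05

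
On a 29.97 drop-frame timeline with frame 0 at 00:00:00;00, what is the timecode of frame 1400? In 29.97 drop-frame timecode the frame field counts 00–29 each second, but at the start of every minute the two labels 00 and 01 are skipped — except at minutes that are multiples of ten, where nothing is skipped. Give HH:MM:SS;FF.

Ten DF minutes hold 17982 frames, so frame 1400 lies in block 0 (frames 0–17981) with 1400 frames into that block.
The block's first minute is 1800 frames and the rest 1798 each; 1400 frames reaches minute 0, so 0 × 18 + 0 × 2 = 0 labels have been skipped so far.
Adding those back, label number 1400 + 0 = 1400 at 30 labels/s is 46 s + 20 f = 0 h 0 min 46 s frame 20, i.e. 00:00:46;20.

00:00:46;20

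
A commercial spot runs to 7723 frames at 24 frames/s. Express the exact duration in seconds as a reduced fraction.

7723/24 seconds

Running time = 7723 ÷ (24) = 7723 × 1/24 = 7723/24 s.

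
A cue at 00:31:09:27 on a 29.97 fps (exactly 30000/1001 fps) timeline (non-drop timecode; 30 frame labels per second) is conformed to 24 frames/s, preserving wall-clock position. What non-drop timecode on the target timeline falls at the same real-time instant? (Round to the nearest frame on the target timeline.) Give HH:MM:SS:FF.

Source frame index: (0×3600 + 31×60 + 9) × 30 + 27 = 56097.
Real time: 56097 / (30000/1001) = 18717699/10000 s.
Target frame: (18717699/10000) × (24) = 56153097/1250 ≈ 44922.478 → 44922.
At 24 labels/s: frame 44922 → 00:31:11:18.

00:31:11:18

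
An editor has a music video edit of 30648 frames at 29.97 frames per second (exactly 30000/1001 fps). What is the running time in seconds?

1022.6216 seconds

Running time = 30648 / (30000/1001) = 1022.6216 s.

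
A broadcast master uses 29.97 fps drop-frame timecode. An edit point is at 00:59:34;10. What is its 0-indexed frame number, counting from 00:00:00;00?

As if non-drop at 30 labels/s: (0 × 3600 + 59 × 60 + 34) × 30 + 10 = 107230.
Minute boundaries passed: 59; those not divisible by 10: 59 − 5 = 54; dropped labels = 2 × 54 = 108.
Actual frame index = 107230 − 108 = 107122.

107122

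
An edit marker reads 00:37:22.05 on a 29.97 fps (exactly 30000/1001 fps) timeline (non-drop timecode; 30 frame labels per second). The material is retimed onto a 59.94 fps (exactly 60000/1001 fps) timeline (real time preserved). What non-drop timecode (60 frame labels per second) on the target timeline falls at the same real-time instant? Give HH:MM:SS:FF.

Source frame index: (0×3600 + 37×60 + 22) × 30 + 5 = 67265.
Real time: 67265 / (30000/1001) = 13466453/6000 s.
Target frame: (13466453/6000) × (60000/1001) = 134530.
At 60 labels/s: frame 134530 → 00:37:22:10.

00:37:22:10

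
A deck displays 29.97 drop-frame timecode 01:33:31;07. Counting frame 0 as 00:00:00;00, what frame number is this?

168169

Complete 10-minute blocks: 9, each 17982 frames → 161838.
Remaining 3 whole minutes in the current block: 1800 + 2 × 1798 = 5396 frames.
Within the current minute: 31 × 30 + 7 − 2 = 935 (labels ;00/;01 skipped at this minute). Total = 161838 + 5396 + 935 = 168169.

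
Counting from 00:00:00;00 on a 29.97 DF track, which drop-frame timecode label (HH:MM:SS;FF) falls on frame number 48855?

00:27:10;05

Ten DF minutes hold 17982 frames, so frame 48855 lies in block 2 (frames 35964–53945) with 12891 frames into that block.
The block's first minute is 1800 frames and the rest 1798 each; 12891 frames reaches minute 7, so 2 × 18 + 7 × 2 = 50 labels have been skipped so far.
Adding those back, label number 48855 + 50 = 48905 at 30 labels/s is 1630 s + 5 f = 0 h 27 min 10 s frame 5, i.e. 00:27:10;05.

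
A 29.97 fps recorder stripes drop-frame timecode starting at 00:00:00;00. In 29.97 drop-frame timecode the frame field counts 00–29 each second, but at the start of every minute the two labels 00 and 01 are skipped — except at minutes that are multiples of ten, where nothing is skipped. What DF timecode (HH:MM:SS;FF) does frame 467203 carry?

04:19:49;01

Ten DF minutes hold 17982 frames, so frame 467203 lies in block 25 (frames 449550–467531) with 17653 frames into that block.
The block's first minute is 1800 frames and the rest 1798 each; 17653 frames reaches minute 9, so 25 × 18 + 9 × 2 = 468 labels have been skipped so far.
Adding those back, label number 467203 + 468 = 467671 at 30 labels/s is 15589 s + 1 f = 4 h 19 min 49 s frame 1, i.e. 04:19:49;01.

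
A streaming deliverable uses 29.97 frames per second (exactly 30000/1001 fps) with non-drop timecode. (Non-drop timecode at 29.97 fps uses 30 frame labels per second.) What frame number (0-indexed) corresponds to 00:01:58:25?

Total seconds to the label: (0 × 3600 + 1 × 60 + 58) = 118.
Frame index = 118 × 30 + 25 = 3565.

frame 3565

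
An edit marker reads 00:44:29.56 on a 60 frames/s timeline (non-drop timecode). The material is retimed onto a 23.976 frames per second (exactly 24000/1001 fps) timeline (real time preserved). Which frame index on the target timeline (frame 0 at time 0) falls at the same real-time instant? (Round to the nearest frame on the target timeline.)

frame 64014

Source frame index: (0×3600 + 44×60 + 29) × 60 + 56 = 160196.
Real time: 160196 / (60) = 40049/15 s.
Target frame: (40049/15) × (24000/1001) = 64078400/1001 ≈ 64014.386 → 64014.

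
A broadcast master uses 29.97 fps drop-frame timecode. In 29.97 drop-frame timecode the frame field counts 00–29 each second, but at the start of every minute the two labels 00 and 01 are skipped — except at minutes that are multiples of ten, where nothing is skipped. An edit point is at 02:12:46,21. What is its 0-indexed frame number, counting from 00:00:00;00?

Complete 10-minute blocks: 13, each 17982 frames → 233766.
Remaining 2 whole minutes in the current block: 1800 + 1 × 1798 = 3598 frames.
Within the current minute: 46 × 30 + 21 − 2 = 1399 (labels ;00/;01 skipped at this minute). Total = 233766 + 3598 + 1399 = 238763.

238763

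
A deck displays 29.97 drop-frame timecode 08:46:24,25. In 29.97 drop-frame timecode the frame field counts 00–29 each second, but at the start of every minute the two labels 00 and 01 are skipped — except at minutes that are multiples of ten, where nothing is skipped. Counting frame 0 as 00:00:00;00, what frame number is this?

946597

Complete 10-minute blocks: 52, each 17982 frames → 935064.
Remaining 6 whole minutes in the current block: 1800 + 5 × 1798 = 10790 frames.
Within the current minute: 24 × 30 + 25 − 2 = 743 (labels ;00/;01 skipped at this minute). Total = 935064 + 10790 + 743 = 946597.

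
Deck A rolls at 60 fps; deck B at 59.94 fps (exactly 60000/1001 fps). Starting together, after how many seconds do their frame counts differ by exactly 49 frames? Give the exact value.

49049/60 seconds

The gap grows by |60000/1001 − 60| = 60/1001 frames per second.
Time for a 49-frame gap: 49 ÷ (60/1001) = 49049/60 s.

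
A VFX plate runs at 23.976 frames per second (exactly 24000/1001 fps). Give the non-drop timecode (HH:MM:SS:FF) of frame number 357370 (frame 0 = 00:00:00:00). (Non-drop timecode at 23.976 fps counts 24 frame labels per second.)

357370 ÷ 24 = 14890 full seconds, remainder 10 frames.
14890 s = 4 h 8 min 10 s.
Timecode: 04:08:10:10.

04:08:10:10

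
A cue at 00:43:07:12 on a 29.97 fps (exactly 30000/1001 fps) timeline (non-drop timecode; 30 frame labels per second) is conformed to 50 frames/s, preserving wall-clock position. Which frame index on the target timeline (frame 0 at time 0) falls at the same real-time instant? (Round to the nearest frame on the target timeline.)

Source frame index: (0×3600 + 43×60 + 7) × 30 + 12 = 77622.
Real time: 77622 / (30000/1001) = 12949937/5000 s.
Target frame: (12949937/5000) × (50) = 12949937/100 ≈ 129499.370 → 129499.

frame 129499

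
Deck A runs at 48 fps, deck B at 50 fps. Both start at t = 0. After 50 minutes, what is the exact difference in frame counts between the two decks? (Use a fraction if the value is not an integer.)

50 min = 3000 s.
A emits 48 × 3000 = 144000 frames; B emits 50 × 3000 = 150000.
Difference = 6000 frames; B is ahead of A.

6000 frames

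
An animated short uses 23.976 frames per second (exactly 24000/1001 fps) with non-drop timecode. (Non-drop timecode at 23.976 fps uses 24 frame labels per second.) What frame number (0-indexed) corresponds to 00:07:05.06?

Total seconds to the label: (0 × 3600 + 7 × 60 + 5) = 425.
Frame index = 425 × 24 + 6 = 10206.

10206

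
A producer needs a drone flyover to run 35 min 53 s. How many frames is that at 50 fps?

107650 frames

35 min 53 s = 2153 s.
Frames = 2153 × 50 = 107650.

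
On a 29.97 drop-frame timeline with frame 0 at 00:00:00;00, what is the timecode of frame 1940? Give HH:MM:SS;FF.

Each 10-minute DF block holds 10 × 60 × 30 − 9 × 2 = 17982 frames. 1940 ÷ 17982 → 0 full blocks, remainder 1940.
Within the partial block the first minute is 1800 frames and each further minute 1798, so 1 further minute boundary passed. Total skipped labels = 18 × 0 + 2 × 1 = 2.
Non-drop label index = 1940 + 2 = 1942; at 30 labels/s that is 00:01:04:22, i.e. DF 00:01:04;22.

00:01:04;22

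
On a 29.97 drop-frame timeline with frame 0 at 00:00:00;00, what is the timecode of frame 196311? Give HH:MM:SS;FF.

01:49:10;09

Each 10-minute DF block holds 10 × 60 × 30 − 9 × 2 = 17982 frames. 196311 ÷ 17982 → 10 full blocks, remainder 16491.
Within the partial block the first minute is 1800 frames and each further minute 1798, so 9 further minute boundaries passed. Total skipped labels = 18 × 10 + 2 × 9 = 198.
Non-drop label index = 196311 + 198 = 196509; at 30 labels/s that is 01:49:10:09, i.e. DF 01:49:10;09.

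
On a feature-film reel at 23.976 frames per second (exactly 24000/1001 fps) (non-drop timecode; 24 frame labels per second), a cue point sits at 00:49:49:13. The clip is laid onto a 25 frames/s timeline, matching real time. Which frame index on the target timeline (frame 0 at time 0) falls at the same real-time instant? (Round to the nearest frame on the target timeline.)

Source frame index: (0×3600 + 49×60 + 49) × 24 + 13 = 71749.
Real time: 71749 / (24000/1001) = 71820749/24000 s.
Target frame: (71820749/24000) × (25) = 71820749/960 ≈ 74813.280 → 74813.

frame 74813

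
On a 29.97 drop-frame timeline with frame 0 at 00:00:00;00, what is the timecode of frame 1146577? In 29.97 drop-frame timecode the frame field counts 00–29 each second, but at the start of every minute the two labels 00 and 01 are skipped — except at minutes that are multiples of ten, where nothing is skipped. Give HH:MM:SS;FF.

Ten DF minutes hold 17982 frames, so frame 1146577 lies in block 63 (frames 1132866–1150847) with 13711 frames into that block.
The block's first minute is 1800 frames and the rest 1798 each; 13711 frames reaches minute 7, so 63 × 18 + 7 × 2 = 1148 labels have been skipped so far.
Adding those back, label number 1146577 + 1148 = 1147725 at 30 labels/s is 38257 s + 15 f = 10 h 37 min 37 s frame 15, i.e. 10:37:37;15.

10:37:37;15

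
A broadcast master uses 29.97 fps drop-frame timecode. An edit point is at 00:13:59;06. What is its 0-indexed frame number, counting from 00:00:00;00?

25152

Complete 10-minute blocks: 1, each 17982 frames → 17982.
Remaining 3 whole minutes in the current block: 1800 + 2 × 1798 = 5396 frames.
Within the current minute: 59 × 30 + 6 − 2 = 1774 (labels ;00/;01 skipped at this minute). Total = 17982 + 5396 + 1774 = 25152.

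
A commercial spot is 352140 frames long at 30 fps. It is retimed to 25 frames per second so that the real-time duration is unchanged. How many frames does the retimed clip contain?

Target frames = source frames × (target rate / source rate) = 352140 × (25)/(30) = 352140 × 5/6 = 293450.

293450 frames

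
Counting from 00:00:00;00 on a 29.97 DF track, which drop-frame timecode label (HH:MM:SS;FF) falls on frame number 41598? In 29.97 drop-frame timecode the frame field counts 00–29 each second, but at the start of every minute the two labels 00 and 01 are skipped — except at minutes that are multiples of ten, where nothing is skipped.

Each 10-minute DF block holds 10 × 60 × 30 − 9 × 2 = 17982 frames. 41598 ÷ 17982 → 2 full blocks, remainder 5634.
Within the partial block the first minute is 1800 frames and each further minute 1798, so 3 further minute boundaries passed. Total skipped labels = 18 × 2 + 2 × 3 = 42.
Non-drop label index = 41598 + 42 = 41640; at 30 labels/s that is 00:23:08:00, i.e. DF 00:23:08;00.

00:23:08;00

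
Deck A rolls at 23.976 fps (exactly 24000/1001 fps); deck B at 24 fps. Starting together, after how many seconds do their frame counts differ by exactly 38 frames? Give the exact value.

The gap grows by |24 − 24000/1001| = 24/1001 frames per second.
Time for a 38-frame gap: 38 ÷ (24/1001) = 19019/12 s.

19019/12 seconds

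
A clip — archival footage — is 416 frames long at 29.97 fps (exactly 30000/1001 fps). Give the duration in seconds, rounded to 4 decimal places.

Running time = 416 × 1001/30000 = 26026/1875 s ≈ 13.8805 s.

13.8805 seconds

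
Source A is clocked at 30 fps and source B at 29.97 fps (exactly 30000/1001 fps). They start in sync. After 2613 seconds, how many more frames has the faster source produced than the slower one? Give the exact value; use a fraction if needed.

6030/77 frames

A emits 30 × 2613 = 78390 frames; B emits 30000/1001 × 2613 = 6030000/77.
Difference = 6030/77 frames (≈ 78.3117); B is behind A.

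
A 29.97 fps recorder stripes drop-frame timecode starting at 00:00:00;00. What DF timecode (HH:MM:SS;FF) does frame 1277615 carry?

11:50:29;23

Each 10-minute DF block holds 10 × 60 × 30 − 9 × 2 = 17982 frames. 1277615 ÷ 17982 → 71 full blocks, remainder 893.
Within the partial block the first minute is 1800 frames and each further minute 1798, so 0 further minute boundaries passed. Total skipped labels = 18 × 71 + 2 × 0 = 1278.
Non-drop label index = 1277615 + 1278 = 1278893; at 30 labels/s that is 11:50:29:23, i.e. DF 11:50:29;23.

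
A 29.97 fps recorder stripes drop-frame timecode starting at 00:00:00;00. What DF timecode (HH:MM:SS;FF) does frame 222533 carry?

Each 10-minute DF block holds 10 × 60 × 30 − 9 × 2 = 17982 frames. 222533 ÷ 17982 → 12 full blocks, remainder 6749.
Within the partial block the first minute is 1800 frames and each further minute 1798, so 3 further minute boundaries passed. Total skipped labels = 18 × 12 + 2 × 3 = 222.
Non-drop label index = 222533 + 222 = 222755; at 30 labels/s that is 02:03:45:05, i.e. DF 02:03:45;05.

02:03:45;05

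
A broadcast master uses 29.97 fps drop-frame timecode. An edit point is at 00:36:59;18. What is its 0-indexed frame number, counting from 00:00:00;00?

66522

Complete 10-minute blocks: 3, each 17982 frames → 53946.
Remaining 6 whole minutes in the current block: 1800 + 5 × 1798 = 10790 frames.
Within the current minute: 59 × 30 + 18 − 2 = 1786 (labels ;00/;01 skipped at this minute). Total = 53946 + 10790 + 1786 = 66522.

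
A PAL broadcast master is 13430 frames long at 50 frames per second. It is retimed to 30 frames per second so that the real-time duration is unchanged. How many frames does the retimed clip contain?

8058 frames

Target frames = source frames × (target rate / source rate) = 13430 × (30)/(50) = 13430 × 3/5 = 8058.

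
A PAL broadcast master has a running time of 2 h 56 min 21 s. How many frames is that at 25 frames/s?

2 h 56 min 21 s = 10581 s.
Frames = 10581 × 25 = 264525.

264525 frames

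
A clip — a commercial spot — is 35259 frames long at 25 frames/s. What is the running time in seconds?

1410.36 seconds

Running time = 35259 / (25) = 1410.36 s.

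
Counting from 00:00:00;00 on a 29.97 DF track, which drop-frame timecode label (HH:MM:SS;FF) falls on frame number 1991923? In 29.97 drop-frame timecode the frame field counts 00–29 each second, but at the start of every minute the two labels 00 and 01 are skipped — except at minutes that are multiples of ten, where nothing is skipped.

Each 10-minute DF block holds 10 × 60 × 30 − 9 × 2 = 17982 frames. 1991923 ÷ 17982 → 110 full blocks, remainder 13903.
Within the partial block the first minute is 1800 frames and each further minute 1798, so 7 further minute boundaries passed. Total skipped labels = 18 × 110 + 2 × 7 = 1994.
Non-drop label index = 1991923 + 1994 = 1993917; at 30 labels/s that is 18:27:43:27, i.e. DF 18:27:43;27.

18:27:43;27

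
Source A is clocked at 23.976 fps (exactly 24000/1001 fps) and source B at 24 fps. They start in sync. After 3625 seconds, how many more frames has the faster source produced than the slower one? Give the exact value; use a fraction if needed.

A emits 24000/1001 × 3625 = 87000000/1001 frames; B emits 24 × 3625 = 87000.
Difference = 87000/1001 frames (≈ 86.9131); B is ahead of A.

87000/1001 frames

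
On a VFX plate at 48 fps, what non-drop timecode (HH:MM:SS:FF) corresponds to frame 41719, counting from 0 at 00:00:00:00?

41719 ÷ 48 = 869 full seconds, remainder 7 frames.
869 s = 0 h 14 min 29 s.
Timecode: 00:14:29:07.

00:14:29:07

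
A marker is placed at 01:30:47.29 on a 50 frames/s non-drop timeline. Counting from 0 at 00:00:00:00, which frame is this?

Total seconds to the label: (1 × 3600 + 30 × 60 + 47) = 5447.
Frame index = 5447 × 50 + 29 = 272379.

frame 272379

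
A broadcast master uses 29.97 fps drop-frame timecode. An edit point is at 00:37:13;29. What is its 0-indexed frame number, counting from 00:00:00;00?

66951

As if non-drop at 30 labels/s: (0 × 3600 + 37 × 60 + 13) × 30 + 29 = 67019.
Minute boundaries passed: 37; those not divisible by 10: 37 − 3 = 34; dropped labels = 2 × 34 = 68.
Actual frame index = 67019 − 68 = 66951.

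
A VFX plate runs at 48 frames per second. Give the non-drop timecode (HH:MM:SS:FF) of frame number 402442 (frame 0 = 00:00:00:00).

402442 ÷ 48 = 8384 full seconds, remainder 10 frames.
8384 s = 2 h 19 min 44 s.
Timecode: 02:19:44:10.

02:19:44:10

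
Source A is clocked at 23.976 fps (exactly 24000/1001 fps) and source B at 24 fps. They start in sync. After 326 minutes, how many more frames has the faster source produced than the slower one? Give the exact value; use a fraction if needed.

326 min = 19560 s.
A emits 24000/1001 × 19560 = 469440000/1001 frames; B emits 24 × 19560 = 469440.
Difference = 469440/1001 frames (≈ 468.9710); B is ahead of A.

469440/1001 frames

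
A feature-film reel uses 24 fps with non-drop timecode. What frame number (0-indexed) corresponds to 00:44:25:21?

63981

Total seconds to the label: (0 × 3600 + 44 × 60 + 25) = 2665.
Frame index = 2665 × 24 + 21 = 63981.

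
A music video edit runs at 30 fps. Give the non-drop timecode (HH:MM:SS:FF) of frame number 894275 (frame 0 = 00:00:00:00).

08:16:49:05

894275 ÷ 30 = 29809 full seconds, remainder 5 frames.
29809 s = 8 h 16 min 49 s.
Timecode: 08:16:49:05.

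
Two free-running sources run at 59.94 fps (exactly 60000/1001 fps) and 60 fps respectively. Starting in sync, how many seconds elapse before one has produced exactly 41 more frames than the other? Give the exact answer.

The gap grows by |60 − 60000/1001| = 60/1001 frames per second.
Time for a 41-frame gap: 41 ÷ (60/1001) = 41041/60 s.

41041/60 seconds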